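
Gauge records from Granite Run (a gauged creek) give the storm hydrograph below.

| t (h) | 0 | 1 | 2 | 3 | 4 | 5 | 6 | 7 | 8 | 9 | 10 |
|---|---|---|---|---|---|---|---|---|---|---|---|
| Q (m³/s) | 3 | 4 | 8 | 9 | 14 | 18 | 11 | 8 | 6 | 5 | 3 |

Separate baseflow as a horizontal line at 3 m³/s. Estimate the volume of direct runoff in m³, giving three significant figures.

Direct-runoff ordinates (Q − Q_b): 0.0, 1.0, 5.0, 6.0, 11.0, 15.0, 8.0, 5.0, 3.0, 2.0, 0.0 m³/s.
ΣQ_DR = 56.00 m³/s.
With Δt = 1 h = 3600 s, V = ΣQ_DR · Δt = 56.00 × 3600 = 2.02 × 10^5 m³.

V ≈ 2.02 × 10^5 m³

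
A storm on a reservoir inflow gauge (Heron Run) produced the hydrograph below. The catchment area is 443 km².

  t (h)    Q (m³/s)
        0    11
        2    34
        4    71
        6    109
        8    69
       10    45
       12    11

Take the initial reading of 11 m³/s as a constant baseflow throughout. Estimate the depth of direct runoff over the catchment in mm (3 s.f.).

d ≈ 4.44 mm

Direct runoff: 0.0, 23.0, 60.0, 98.0, 58.0, 34.0, 0.0 m³/s; ΣQ_DR = 273.0 m³/s.
V = ΣQ_DR · Δt = 273.0 × 7200 s = 1.966 × 10^6 m³.
Over A = 443 km², depth = V / A = 4.44 mm.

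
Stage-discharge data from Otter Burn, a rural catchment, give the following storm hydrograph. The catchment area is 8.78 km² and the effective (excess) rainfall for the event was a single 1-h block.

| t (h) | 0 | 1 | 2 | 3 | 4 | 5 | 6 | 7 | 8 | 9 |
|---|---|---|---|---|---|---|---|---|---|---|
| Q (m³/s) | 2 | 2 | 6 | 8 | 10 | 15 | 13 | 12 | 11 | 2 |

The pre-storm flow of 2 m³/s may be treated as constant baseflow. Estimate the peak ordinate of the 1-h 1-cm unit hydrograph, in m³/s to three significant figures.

Direct runoff: 0.0, 0.0, 4.0, 6.0, 8.0, 13.0, 11.0, 10.0, 9.0, 0.0 m³/s; ΣQ_DR = 61.00 m³/s, peak = 13.0 m³/s.
Runoff depth d = ΣQ_DR·Δt / A = 61.00 × 3600 / (8.78 km²) = 25.01 mm.
The 1-cm UH is the DRH scaled by (10 mm)/d, so U_p = 13.0 × 10/25.01 = 5.20 m³/s.

U_p ≈ 5.20 m³/s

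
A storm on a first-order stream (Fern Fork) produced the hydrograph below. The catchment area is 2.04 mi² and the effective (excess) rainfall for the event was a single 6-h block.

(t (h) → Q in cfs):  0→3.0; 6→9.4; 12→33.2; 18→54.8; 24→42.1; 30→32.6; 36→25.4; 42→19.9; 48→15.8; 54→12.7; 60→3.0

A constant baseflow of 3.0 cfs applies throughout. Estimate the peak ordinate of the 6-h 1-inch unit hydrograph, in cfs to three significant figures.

Direct runoff: 0.0, 6.4, 30.2, 51.8, 39.1, 29.6, 22.4, 16.9, 12.8, 9.7, 0.0 cfs; ΣQ_DR = 218.9 cfs, peak = 51.8 cfs.
Runoff depth d = ΣQ_DR·Δt / A = 218.9 × 21600 / (2.04 mi²) = 0.9977 in.
The 1-inch UH is the DRH scaled by (1 in)/d, so U_p = 51.8 × 1/0.9977 = 51.9 cfs.

U_p ≈ 51.9 cfs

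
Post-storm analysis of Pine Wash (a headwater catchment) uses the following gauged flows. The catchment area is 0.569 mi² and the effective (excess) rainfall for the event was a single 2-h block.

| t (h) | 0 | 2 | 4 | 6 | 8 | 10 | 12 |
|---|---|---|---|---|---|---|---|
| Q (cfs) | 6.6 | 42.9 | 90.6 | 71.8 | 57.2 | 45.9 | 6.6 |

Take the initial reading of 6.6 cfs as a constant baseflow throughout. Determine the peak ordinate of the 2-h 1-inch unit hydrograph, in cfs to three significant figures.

Direct runoff: 0.0, 36.3, 84.0, 65.2, 50.6, 39.3, 0.0 cfs; ΣQ_DR = 275.4 cfs, peak = 84.0 cfs.
Runoff depth d = ΣQ_DR·Δt / A = 275.4 × 7200 / (0.569 mi²) = 1.500 in.
The 1-inch UH is the DRH scaled by (1 in)/d, so U_p = 84.0 × 1/1.500 = 56.0 cfs.

U_p ≈ 56.0 cfs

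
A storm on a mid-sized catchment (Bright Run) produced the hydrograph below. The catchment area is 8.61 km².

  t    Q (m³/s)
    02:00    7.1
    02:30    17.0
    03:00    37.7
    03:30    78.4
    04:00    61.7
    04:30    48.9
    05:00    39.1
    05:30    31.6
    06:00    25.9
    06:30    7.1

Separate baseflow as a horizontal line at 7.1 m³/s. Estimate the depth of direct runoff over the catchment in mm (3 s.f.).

d ≈ 59.3 mm

Direct runoff: 0.0, 9.9, 30.6, 71.3, 54.6, 41.8, 32.0, 24.5, 18.8, 0.0 m³/s; ΣQ_DR = 283.5 m³/s.
V = ΣQ_DR · Δt = 283.5 × 1800 s = 5.103 × 10^5 m³.
Over A = 8.61 km², depth = V / A = 59.3 mm.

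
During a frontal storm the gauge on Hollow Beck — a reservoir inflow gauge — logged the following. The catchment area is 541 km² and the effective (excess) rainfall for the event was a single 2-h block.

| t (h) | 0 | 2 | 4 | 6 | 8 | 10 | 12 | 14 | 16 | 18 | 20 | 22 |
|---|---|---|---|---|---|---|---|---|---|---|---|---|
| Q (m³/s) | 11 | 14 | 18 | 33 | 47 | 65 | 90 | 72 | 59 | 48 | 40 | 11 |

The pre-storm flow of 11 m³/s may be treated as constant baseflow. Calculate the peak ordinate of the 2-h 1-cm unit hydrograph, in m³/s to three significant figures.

U_p ≈ 158 m³/s

Direct runoff: 0.0, 3.0, 7.0, 22.0, 36.0, 54.0, 79.0, 61.0, 48.0, 37.0, 29.0, 0.0 m³/s; ΣQ_DR = 376.0 m³/s, peak = 79.0 m³/s.
Runoff depth d = ΣQ_DR·Δt / A = 376.0 × 7200 / (541 km²) = 5.004 mm.
The 1-cm UH is the DRH scaled by (10 mm)/d, so U_p = 79.0 × 10/5.004 = 158 m³/s.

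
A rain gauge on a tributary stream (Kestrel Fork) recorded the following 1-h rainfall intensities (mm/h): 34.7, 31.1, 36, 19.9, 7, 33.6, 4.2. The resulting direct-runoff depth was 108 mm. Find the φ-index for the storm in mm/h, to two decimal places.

φ ≈ 9.46 mm/h

Only the 5 blocks with intensity above φ contribute runoff: 34.7, 31.1, 36, 19.9, 33.6 mm/h.
Σ(I−φ)·Δt = d  ⇒  (34.7+31.1+36+19.9+33.6 − 5φ)·1 = 108
φ = (155.3 − 108/1) / 5 = 9.46 mm/h.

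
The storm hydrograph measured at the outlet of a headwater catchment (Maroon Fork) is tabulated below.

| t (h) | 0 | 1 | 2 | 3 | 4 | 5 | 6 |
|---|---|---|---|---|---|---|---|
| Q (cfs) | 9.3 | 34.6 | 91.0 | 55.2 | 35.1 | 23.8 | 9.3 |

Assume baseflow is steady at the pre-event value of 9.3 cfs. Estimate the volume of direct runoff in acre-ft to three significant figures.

V ≈ 16.0 acre-ft

Direct-runoff ordinates (Q − Q_b): 0.0, 25.3, 81.7, 45.9, 25.8, 14.5, 0.0 cfs.
ΣQ_DR = 193.2 cfs.
With Δt = 1 h = 3600 s, V = ΣQ_DR · Δt = 193.2 × 3600 = 6.96 × 10^5 ft³ = 16.0 acre-ft.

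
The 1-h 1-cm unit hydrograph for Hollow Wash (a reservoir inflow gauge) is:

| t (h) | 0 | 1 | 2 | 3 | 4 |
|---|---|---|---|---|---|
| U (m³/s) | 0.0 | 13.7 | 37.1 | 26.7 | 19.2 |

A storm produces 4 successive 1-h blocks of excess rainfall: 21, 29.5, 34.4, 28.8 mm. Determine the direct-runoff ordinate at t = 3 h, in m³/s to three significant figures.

By discrete convolution, Q_j = Σ (P_i / 10 mm) · U_{j−i}.
At t = 3 h (j=3): Q = (21/10)·26.7 + (29.5/10)·37.1 + (34.4/10)·13.7 + (28.8/10)·0.0 = 213 m³/s.

Q ≈ 213 m³/s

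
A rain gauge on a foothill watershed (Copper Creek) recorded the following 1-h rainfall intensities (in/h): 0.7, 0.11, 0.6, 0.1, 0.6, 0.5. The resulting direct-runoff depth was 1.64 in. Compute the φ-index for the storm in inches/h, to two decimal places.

φ ≈ 0.19 in/h

Only the 4 blocks with intensity above φ contribute runoff: 0.7, 0.6, 0.6, 0.5 in/h.
Σ(I−φ)·Δt = d  ⇒  (0.7+0.6+0.6+0.5 − 4φ)·1 = 1.64
φ = (2.400 − 1.64/1) / 4 = 0.19 in/h.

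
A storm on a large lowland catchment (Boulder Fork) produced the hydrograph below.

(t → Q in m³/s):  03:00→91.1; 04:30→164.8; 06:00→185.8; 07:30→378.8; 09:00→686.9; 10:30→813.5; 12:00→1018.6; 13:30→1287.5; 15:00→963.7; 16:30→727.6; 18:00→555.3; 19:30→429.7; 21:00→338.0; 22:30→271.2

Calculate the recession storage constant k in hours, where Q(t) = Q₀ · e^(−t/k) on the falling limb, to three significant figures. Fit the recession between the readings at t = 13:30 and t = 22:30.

k ≈ 5.78 h

On the falling limb, Q drops from 1287.5 to 271.2 m³/s between t = 13:30 and t = 22:30 (Δt = 9 h).
k = −Δt / ln(Q₂/Q₁) = −9 / ln(271.2/1287.5) = 5.78 h.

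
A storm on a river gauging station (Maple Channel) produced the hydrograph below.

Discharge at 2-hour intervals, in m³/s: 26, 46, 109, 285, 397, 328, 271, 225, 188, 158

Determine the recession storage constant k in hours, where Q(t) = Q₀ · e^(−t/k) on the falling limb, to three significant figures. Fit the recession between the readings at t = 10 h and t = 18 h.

On the falling limb, Q drops from 328 to 158 m³/s between t = 10 h and t = 18 h (Δt = 8 h).
k = −Δt / ln(Q₂/Q₁) = −8 / ln(158/328) = 11.0 h.

k ≈ 11.0 h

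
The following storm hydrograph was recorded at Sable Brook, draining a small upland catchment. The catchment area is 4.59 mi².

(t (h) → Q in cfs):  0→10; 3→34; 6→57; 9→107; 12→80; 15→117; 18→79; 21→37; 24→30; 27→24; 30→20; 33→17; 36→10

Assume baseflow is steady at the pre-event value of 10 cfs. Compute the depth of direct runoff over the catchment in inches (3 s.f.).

Direct runoff: 0.0, 24.0, 47.0, 97.0, 70.0, 107.0, 69.0, 27.0, 20.0, 14.0, 10.0, 7.0, 0.0 cfs; ΣQ_DR = 492.0 cfs.
V = ΣQ_DR · Δt = 492.0 × 10800 s = 5.314 × 10^6 ft³.
Over A = 4.59 mi², depth = V / A = 0.498 in.

d ≈ 0.498 in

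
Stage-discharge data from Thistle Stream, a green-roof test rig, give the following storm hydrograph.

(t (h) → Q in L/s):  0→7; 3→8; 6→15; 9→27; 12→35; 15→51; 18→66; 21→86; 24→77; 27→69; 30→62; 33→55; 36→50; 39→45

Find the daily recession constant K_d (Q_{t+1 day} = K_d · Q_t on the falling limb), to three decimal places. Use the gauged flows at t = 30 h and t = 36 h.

Between t = 30 h and t = 36 h the flow falls from 62 to 50 L/s over 2×3 h = 6 h.
Per-interval ratio K = (50/62)^(1/2) = 0.8980; K_d = K^(24/3) = 0.423.

K_d ≈ 0.423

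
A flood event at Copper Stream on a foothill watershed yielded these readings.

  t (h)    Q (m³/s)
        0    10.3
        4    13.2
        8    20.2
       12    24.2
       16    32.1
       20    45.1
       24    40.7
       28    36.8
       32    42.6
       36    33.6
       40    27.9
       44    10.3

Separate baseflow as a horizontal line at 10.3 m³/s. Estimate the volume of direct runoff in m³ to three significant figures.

V ≈ 3.07 × 10^6 m³

Direct-runoff ordinates (Q − Q_b): 0.0, 2.9, 9.9, 13.9, 21.8, 34.8, 30.4, 26.5, 32.3, 23.3, 17.6, 0.0 m³/s.
ΣQ_DR = 213.4 m³/s.
With Δt = 4 h = 14400 s, V = ΣQ_DR · Δt = 213.4 × 14400 = 3.07 × 10^6 m³.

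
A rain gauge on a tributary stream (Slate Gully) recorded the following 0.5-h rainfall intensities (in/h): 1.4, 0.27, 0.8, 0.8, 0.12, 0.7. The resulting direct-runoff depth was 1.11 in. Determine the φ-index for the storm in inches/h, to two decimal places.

φ ≈ 0.37 in/h

Only the 4 blocks with intensity above φ contribute runoff: 1.4, 0.8, 0.8, 0.7 in/h.
Σ(I−φ)·Δt = d  ⇒  (1.4+0.8+0.8+0.7 − 4φ)·0.5 = 1.11
φ = (3.700 − 1.11/0.5) / 4 = 0.37 in/h.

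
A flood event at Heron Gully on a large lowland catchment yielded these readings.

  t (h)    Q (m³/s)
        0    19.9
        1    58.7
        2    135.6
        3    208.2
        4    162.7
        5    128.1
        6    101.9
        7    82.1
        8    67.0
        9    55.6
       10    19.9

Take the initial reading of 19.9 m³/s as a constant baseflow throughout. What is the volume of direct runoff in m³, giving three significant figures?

Direct-runoff ordinates (Q − Q_b): 0.0, 38.8, 115.7, 188.3, 142.8, 108.2, 82.0, 62.2, 47.1, 35.7, 0.0 m³/s.
ΣQ_DR = 820.8 m³/s.
With Δt = 1 h = 3600 s, V = ΣQ_DR · Δt = 820.8 × 3600 = 2.95 × 10^6 m³.

V ≈ 2.95 × 10^6 m³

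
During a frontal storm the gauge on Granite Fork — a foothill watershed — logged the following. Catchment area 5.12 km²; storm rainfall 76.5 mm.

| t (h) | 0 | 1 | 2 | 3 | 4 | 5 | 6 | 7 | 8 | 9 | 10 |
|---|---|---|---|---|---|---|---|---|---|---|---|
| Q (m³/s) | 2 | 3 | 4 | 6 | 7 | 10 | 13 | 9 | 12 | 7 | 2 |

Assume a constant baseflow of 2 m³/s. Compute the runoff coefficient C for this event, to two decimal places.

ΣQ_DR = 53.00 m³/s; V = ΣQ_DR·Δt = 1.908 × 10^5 m³.
Runoff depth d = V / A = 37.27 mm.
C = d / P = 37.27 / 76.5 = 0.49.

C ≈ 0.49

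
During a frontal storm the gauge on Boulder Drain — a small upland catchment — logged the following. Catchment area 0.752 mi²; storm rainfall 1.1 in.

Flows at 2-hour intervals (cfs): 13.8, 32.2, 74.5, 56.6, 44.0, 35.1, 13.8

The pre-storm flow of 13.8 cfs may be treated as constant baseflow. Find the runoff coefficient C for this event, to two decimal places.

ΣQ_DR = 173.4 cfs; V = ΣQ_DR·Δt = 1.248 × 10^6 ft³.
Runoff depth d = V / A = 0.7146 in.
C = d / P = 0.7146 / 1.1 = 0.65.

C ≈ 0.65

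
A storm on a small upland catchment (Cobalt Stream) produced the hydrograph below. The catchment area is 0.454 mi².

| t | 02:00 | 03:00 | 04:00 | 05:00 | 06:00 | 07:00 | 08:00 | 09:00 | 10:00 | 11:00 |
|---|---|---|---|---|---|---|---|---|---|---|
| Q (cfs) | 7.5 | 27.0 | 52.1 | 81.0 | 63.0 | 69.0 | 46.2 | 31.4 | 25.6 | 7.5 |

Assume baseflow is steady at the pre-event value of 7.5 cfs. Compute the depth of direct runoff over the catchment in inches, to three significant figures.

d ≈ 1.14 in

Direct runoff: 0.0, 19.5, 44.6, 73.5, 55.5, 61.5, 38.7, 23.9, 18.1, 0.0 cfs; ΣQ_DR = 335.3 cfs.
V = ΣQ_DR · Δt = 335.3 × 3600 s = 1.207 × 10^6 ft³.
Over A = 0.454 mi², depth = V / A = 1.14 in.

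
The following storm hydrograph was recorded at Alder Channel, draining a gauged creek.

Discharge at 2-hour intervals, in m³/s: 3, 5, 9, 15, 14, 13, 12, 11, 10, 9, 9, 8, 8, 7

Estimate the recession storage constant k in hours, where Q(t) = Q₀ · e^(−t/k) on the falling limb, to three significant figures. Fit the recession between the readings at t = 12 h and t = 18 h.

On the falling limb, Q drops from 12 to 9 m³/s between t = 12 h and t = 18 h (Δt = 6 h).
k = −Δt / ln(Q₂/Q₁) = −6 / ln(9/12) = 20.9 h.

k ≈ 20.9 h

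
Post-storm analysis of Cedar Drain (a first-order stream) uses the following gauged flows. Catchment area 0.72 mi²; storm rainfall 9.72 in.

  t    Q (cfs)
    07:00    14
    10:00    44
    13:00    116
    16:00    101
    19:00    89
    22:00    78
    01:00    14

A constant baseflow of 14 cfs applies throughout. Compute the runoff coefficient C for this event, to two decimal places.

ΣQ_DR = 358.0 cfs; V = ΣQ_DR·Δt = 3.866 × 10^6 ft³.
Runoff depth d = V / A = 2.311 in.
C = d / P = 2.311 / 9.72 = 0.24.

C ≈ 0.24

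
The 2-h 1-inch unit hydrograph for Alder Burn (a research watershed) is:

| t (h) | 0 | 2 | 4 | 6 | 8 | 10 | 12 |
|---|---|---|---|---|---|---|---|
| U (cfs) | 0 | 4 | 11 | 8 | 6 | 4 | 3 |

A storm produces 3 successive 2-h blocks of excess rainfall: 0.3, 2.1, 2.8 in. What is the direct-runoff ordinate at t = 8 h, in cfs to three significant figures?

Q ≈ 49.4 cfs

By discrete convolution, Q_j = Σ (P_i / 1 in) · U_{j−i}.
At t = 8 h (j=4): Q = (0.3/1)·6 + (2.1/1)·8 + (2.8/1)·11 = 49.4 cfs.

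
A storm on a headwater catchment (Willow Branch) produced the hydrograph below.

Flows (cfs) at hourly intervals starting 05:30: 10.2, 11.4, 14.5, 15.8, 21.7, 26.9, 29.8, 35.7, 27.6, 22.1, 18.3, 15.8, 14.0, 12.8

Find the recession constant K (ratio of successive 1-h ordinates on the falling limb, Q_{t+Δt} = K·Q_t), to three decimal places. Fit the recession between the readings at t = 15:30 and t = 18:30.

Using the recession-limb readings at t = 15:30 and t = 18:30: Q falls from 18.3 to 12.8 cfs over 3 intervals.
K = (Q₂/Q₁)^(1/3) = (12.8/18.3)^(1/3) = 0.888.

K ≈ 0.888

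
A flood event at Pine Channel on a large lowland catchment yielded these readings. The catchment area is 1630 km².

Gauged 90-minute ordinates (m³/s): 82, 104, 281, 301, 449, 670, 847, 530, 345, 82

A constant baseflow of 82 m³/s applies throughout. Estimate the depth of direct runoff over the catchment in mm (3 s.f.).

Direct runoff: 0.0, 22.0, 199.0, 219.0, 367.0, 588.0, 765.0, 448.0, 263.0, 0.0 m³/s; ΣQ_DR = 2871 m³/s.
V = ΣQ_DR · Δt = 2871 × 5400 s = 1.550 × 10^7 m³.
Over A = 1630 km², depth = V / A = 9.51 mm.

d ≈ 9.51 mm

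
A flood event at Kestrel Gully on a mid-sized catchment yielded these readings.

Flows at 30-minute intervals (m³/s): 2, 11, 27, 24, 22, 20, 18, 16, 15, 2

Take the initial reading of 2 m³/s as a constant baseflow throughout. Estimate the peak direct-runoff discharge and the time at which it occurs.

Subtracting baseflow gives direct-runoff ordinates: 0.0, 9.0, 25.0, 22.0, 20.0, 18.0, 16.0, 14.0, 13.0, 0.0 m³/s.
The maximum is 25.0 m³/s, occurring at the reading for t = 1 h.

Q_p = 25.0 m³/s at t = 1 h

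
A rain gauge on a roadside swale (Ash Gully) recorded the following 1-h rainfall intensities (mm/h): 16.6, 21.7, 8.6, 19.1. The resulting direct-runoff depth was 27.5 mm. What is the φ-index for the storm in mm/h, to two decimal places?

Only the 3 blocks with intensity above φ contribute runoff: 16.6, 21.7, 19.1 mm/h.
Σ(I−φ)·Δt = d  ⇒  (16.6+21.7+19.1 − 3φ)·1 = 27.5
φ = (57.40 − 27.5/1) / 3 = 9.97 mm/h.

φ ≈ 9.97 mm/h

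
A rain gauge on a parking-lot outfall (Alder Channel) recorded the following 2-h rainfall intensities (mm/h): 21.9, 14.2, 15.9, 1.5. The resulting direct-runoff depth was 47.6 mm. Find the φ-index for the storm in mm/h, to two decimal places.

φ ≈ 9.40 mm/h

Only the 3 blocks with intensity above φ contribute runoff: 21.9, 14.2, 15.9 mm/h.
Σ(I−φ)·Δt = d  ⇒  (21.9+14.2+15.9 − 3φ)·2 = 47.6
φ = (52.00 − 47.6/2) / 3 = 9.40 mm/h.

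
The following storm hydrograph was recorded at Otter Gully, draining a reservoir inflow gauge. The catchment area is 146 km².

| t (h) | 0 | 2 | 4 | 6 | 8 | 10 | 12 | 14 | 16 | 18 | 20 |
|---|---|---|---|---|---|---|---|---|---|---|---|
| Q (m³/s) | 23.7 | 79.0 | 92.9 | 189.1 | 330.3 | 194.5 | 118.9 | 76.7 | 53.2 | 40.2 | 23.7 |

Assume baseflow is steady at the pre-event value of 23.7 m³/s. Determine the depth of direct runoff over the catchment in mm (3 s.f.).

d ≈ 47.4 mm

Direct runoff: 0.0, 55.3, 69.2, 165.4, 306.6, 170.8, 95.2, 53.0, 29.5, 16.5, 0.0 m³/s; ΣQ_DR = 961.5 m³/s.
V = ΣQ_DR · Δt = 961.5 × 7200 s = 6.923 × 10^6 m³.
Over A = 146 km², depth = V / A = 47.4 mm.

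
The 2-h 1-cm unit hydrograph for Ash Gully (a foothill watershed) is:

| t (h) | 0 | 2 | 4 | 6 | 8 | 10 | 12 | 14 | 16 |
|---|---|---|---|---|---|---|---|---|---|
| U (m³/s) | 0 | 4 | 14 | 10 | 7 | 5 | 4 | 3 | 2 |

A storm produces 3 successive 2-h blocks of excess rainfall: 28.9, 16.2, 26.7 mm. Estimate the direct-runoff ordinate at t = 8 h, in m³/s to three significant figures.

By discrete convolution, Q_j = Σ (P_i / 10 mm) · U_{j−i}.
At t = 8 h (j=4): Q = (28.9/10)·7 + (16.2/10)·10 + (26.7/10)·14 = 73.8 m³/s.

Q ≈ 73.8 m³/s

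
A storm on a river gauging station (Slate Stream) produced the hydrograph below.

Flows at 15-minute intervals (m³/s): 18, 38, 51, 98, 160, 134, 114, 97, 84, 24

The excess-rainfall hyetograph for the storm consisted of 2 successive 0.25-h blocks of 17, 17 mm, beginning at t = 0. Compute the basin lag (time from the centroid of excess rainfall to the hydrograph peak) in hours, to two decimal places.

Centroid of excess rainfall: t_c = Σ P_i·t̄_i / ΣP_i = 0.2500 h (block centres at 0.125, 0.375 h).
Hydrograph peak occurs at t = 1 h, so basin lag t_L = 1 − 0.2500 = 0.75 h.

t_L ≈ 0.75 h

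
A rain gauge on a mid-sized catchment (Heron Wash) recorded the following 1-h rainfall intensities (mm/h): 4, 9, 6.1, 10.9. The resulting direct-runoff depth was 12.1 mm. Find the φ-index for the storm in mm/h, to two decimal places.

Only the 3 blocks with intensity above φ contribute runoff: 9, 6.1, 10.9 mm/h.
Σ(I−φ)·Δt = d  ⇒  (9+6.1+10.9 − 3φ)·1 = 12.1
φ = (26.00 − 12.1/1) / 3 = 4.63 mm/h.

φ ≈ 4.63 mm/h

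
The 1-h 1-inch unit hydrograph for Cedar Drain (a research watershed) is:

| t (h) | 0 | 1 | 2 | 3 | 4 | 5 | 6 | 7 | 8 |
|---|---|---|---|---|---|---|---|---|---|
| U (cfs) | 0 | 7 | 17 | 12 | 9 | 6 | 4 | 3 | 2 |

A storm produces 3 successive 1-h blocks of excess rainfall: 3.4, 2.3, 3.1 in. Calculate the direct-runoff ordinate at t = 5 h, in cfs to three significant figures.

Q ≈ 78.3 cfs

By discrete convolution, Q_j = Σ (P_i / 1 in) · U_{j−i}.
At t = 5 h (j=5): Q = (3.4/1)·6 + (2.3/1)·9 + (3.1/1)·12 = 78.3 cfs.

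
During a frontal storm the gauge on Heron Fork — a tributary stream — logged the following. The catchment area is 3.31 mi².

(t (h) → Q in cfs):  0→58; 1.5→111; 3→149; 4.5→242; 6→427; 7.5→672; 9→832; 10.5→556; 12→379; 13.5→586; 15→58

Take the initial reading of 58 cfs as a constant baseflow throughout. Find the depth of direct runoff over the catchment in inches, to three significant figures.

d ≈ 2.41 in

Direct runoff: 0.0, 53.0, 91.0, 184.0, 369.0, 614.0, 774.0, 498.0, 321.0, 528.0, 0.0 cfs; ΣQ_DR = 3432 cfs.
V = ΣQ_DR · Δt = 3432 × 5400 s = 1.853 × 10^7 ft³.
Over A = 3.31 mi², depth = V / A = 2.41 in.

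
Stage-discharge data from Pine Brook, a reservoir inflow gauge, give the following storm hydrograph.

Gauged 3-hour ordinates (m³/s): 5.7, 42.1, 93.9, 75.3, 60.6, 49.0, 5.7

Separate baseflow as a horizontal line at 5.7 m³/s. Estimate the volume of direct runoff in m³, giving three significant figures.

Direct-runoff ordinates (Q − Q_b): 0.0, 36.4, 88.2, 69.6, 54.9, 43.3, 0.0 m³/s.
ΣQ_DR = 292.4 m³/s.
With Δt = 3 h = 10800 s, V = ΣQ_DR · Δt = 292.4 × 10800 = 3.16 × 10^6 m³.

V ≈ 3.16 × 10^6 m³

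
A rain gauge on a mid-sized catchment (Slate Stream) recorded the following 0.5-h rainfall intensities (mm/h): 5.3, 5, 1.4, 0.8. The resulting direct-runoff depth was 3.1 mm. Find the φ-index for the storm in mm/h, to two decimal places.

Only the 2 blocks with intensity above φ contribute runoff: 5.3, 5 mm/h.
Σ(I−φ)·Δt = d  ⇒  (5.3+5 − 2φ)·0.5 = 3.1
φ = (10.30 − 3.1/0.5) / 2 = 2.05 mm/h.

φ ≈ 2.05 mm/h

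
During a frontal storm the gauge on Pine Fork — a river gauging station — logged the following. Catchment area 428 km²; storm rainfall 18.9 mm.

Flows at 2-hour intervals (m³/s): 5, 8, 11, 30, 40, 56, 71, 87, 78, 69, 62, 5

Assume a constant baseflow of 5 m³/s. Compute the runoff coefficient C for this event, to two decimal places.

ΣQ_DR = 462.0 m³/s; V = ΣQ_DR·Δt = 3.326 × 10^6 m³.
Runoff depth d = V / A = 7.772 mm.
C = d / P = 7.772 / 18.9 = 0.41.

C ≈ 0.41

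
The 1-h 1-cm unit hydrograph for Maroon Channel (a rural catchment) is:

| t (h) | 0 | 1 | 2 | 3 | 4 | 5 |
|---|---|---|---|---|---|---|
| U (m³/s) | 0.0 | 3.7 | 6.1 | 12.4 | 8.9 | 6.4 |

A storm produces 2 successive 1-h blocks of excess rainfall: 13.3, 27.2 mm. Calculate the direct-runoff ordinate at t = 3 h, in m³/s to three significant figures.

Q ≈ 33.1 m³/s

By discrete convolution, Q_j = Σ (P_i / 10 mm) · U_{j−i}.
At t = 3 h (j=3): Q = (13.3/10)·12.4 + (27.2/10)·6.1 = 33.1 m³/s.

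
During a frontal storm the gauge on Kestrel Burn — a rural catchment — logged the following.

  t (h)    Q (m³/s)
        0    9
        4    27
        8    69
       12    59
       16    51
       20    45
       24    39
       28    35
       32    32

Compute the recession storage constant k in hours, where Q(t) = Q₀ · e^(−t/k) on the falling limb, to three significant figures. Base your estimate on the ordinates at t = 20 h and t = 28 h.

On the falling limb, Q drops from 45 to 35 m³/s between t = 20 h and t = 28 h (Δt = 8 h).
k = −Δt / ln(Q₂/Q₁) = −8 / ln(35/45) = 31.8 h.

k ≈ 31.8 h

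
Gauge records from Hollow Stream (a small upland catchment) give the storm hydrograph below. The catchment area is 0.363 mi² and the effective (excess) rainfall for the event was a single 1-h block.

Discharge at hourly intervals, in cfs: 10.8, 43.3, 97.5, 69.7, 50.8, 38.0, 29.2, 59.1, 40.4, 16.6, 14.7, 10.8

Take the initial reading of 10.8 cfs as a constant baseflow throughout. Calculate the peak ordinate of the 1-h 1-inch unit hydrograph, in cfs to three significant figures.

U_p ≈ 57.8 cfs

Direct runoff: 0.0, 32.5, 86.7, 58.9, 40.0, 27.2, 18.4, 48.3, 29.6, 5.8, 3.9, 0.0 cfs; ΣQ_DR = 351.3 cfs, peak = 86.7 cfs.
Runoff depth d = ΣQ_DR·Δt / A = 351.3 × 3600 / (0.363 mi²) = 1.500 in.
The 1-inch UH is the DRH scaled by (1 in)/d, so U_p = 86.7 × 1/1.500 = 57.8 cfs.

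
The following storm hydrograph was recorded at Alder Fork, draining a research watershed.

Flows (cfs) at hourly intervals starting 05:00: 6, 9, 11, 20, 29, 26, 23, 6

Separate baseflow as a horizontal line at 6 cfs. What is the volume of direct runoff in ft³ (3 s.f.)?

V ≈ 2.95 × 10^5 ft³

Direct-runoff ordinates (Q − Q_b): 0.0, 3.0, 5.0, 14.0, 23.0, 20.0, 17.0, 0.0 cfs.
ΣQ_DR = 82.00 cfs.
With Δt = 1 h = 3600 s, V = ΣQ_DR · Δt = 82.00 × 3600 = 2.95 × 10^5 ft³.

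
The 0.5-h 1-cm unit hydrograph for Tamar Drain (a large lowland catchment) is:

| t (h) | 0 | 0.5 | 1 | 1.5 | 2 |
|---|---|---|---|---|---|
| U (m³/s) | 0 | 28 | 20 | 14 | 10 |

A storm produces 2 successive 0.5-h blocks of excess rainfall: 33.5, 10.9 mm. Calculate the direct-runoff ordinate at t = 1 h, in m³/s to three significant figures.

By discrete convolution, Q_j = Σ (P_i / 10 mm) · U_{j−i}.
At t = 1 h (j=2): Q = (33.5/10)·20 + (10.9/10)·28 = 97.5 m³/s.

Q ≈ 97.5 m³/s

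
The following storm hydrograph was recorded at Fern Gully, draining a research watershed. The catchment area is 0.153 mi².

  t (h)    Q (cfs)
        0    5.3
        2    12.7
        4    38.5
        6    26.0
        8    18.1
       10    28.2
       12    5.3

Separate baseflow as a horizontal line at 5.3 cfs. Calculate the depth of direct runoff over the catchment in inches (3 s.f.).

d ≈ 1.96 in

Direct runoff: 0.0, 7.4, 33.2, 20.7, 12.8, 22.9, 0.0 cfs; ΣQ_DR = 97.00 cfs.
V = ΣQ_DR · Δt = 97.00 × 7200 s = 6.984 × 10^5 ft³.
Over A = 0.153 mi², depth = V / A = 1.96 in.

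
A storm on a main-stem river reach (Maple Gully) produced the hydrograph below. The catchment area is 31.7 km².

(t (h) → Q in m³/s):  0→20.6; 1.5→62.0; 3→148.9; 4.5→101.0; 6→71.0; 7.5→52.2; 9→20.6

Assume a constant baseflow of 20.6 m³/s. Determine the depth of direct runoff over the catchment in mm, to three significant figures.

Direct runoff: 0.0, 41.4, 128.3, 80.4, 50.4, 31.6, 0.0 m³/s; ΣQ_DR = 332.1 m³/s.
V = ΣQ_DR · Δt = 332.1 × 5400 s = 1.793 × 10^6 m³.
Over A = 31.7 km², depth = V / A = 56.6 mm.

d ≈ 56.6 mm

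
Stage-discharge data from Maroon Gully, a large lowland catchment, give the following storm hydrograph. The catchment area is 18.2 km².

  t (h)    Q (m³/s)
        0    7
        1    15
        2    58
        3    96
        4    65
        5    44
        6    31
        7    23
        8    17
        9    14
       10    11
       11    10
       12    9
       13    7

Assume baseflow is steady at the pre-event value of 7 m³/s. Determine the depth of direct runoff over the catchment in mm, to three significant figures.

d ≈ 61.1 mm

Direct runoff: 0.0, 8.0, 51.0, 89.0, 58.0, 37.0, 24.0, 16.0, 10.0, 7.0, 4.0, 3.0, 2.0, 0.0 m³/s; ΣQ_DR = 309.0 m³/s.
V = ΣQ_DR · Δt = 309.0 × 3600 s = 1.112 × 10^6 m³.
Over A = 18.2 km², depth = V / A = 61.1 mm.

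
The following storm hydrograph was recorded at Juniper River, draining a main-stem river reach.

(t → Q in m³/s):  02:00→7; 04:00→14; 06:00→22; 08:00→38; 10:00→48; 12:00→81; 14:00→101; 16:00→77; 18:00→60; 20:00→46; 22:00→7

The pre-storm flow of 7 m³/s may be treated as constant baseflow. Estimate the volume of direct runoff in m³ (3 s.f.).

Direct-runoff ordinates (Q − Q_b): 0.0, 7.0, 15.0, 31.0, 41.0, 74.0, 94.0, 70.0, 53.0, 39.0, 0.0 m³/s.
ΣQ_DR = 424.0 m³/s.
With Δt = 2 h = 7200 s, V = ΣQ_DR · Δt = 424.0 × 7200 = 3.05 × 10^6 m³.

V ≈ 3.05 × 10^6 m³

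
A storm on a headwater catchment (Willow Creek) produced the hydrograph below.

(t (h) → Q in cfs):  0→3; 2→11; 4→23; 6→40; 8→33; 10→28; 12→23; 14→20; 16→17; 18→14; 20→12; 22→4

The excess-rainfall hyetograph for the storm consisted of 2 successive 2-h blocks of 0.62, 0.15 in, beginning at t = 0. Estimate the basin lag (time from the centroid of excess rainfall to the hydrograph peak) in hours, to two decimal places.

Centroid of excess rainfall: t_c = Σ P_i·t̄_i / ΣP_i = 1.3896 h (block centres at 1, 3 h).
Hydrograph peak occurs at t = 6 h, so basin lag t_L = 6 − 1.3896 = 4.61 h.

t_L ≈ 4.61 h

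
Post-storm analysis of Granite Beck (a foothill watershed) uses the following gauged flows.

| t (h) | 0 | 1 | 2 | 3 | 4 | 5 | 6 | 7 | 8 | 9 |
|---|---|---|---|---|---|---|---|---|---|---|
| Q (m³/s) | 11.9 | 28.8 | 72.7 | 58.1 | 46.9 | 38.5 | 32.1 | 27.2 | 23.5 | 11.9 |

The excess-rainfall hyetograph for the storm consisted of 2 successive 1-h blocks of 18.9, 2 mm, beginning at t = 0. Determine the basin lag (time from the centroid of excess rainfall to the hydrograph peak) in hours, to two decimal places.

t_L ≈ 1.40 h

Centroid of excess rainfall: t_c = Σ P_i·t̄_i / ΣP_i = 0.5957 h (block centres at 0.5, 1.5 h).
Hydrograph peak occurs at t = 2 h, so basin lag t_L = 2 − 0.5957 = 1.40 h.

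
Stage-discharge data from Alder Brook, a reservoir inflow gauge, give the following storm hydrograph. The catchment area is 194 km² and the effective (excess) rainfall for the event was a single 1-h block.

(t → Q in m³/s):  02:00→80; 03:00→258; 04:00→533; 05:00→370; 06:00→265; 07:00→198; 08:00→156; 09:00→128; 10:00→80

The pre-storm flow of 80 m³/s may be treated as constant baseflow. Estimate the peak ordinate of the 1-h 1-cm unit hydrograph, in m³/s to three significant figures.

U_p ≈ 181 m³/s

Direct runoff: 0.0, 178.0, 453.0, 290.0, 185.0, 118.0, 76.0, 48.0, 0.0 m³/s; ΣQ_DR = 1348 m³/s, peak = 453.0 m³/s.
Runoff depth d = ΣQ_DR·Δt / A = 1348 × 3600 / (194 km²) = 25.01 mm.
The 1-cm UH is the DRH scaled by (10 mm)/d, so U_p = 453.0 × 10/25.01 = 181 m³/s.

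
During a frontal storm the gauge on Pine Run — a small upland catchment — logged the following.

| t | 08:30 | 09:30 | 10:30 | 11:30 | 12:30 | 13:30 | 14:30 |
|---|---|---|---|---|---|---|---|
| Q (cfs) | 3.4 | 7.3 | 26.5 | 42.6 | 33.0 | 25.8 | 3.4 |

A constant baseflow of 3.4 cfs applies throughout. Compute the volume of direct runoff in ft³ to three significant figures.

Direct-runoff ordinates (Q − Q_b): 0.0, 3.9, 23.1, 39.2, 29.6, 22.4, 0.0 cfs.
ΣQ_DR = 118.2 cfs.
With Δt = 1 h = 3600 s, V = ΣQ_DR · Δt = 118.2 × 3600 = 4.26 × 10^5 ft³.

V ≈ 4.26 × 10^5 ft³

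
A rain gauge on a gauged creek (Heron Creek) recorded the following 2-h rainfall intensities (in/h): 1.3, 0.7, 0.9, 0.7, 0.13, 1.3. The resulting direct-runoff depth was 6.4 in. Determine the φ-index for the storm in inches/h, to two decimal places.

Only the 5 blocks with intensity above φ contribute runoff: 1.3, 0.7, 0.9, 0.7, 1.3 in/h.
Σ(I−φ)·Δt = d  ⇒  (1.3+0.7+0.9+0.7+1.3 − 5φ)·2 = 6.4
φ = (4.900 − 6.4/2) / 5 = 0.34 in/h.

φ ≈ 0.34 in/h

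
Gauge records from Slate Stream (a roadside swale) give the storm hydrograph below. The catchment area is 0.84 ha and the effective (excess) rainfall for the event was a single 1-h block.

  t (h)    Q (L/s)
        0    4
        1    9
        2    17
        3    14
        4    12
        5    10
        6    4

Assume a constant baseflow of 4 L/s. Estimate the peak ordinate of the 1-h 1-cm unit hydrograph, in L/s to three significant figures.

U_p ≈ 7.22 L/s

Direct runoff: 0.0, 5.0, 13.0, 10.0, 8.0, 6.0, 0.0 L/s; ΣQ_DR = 42.00 L/s, peak = 13.0 L/s.
Runoff depth d = ΣQ_DR·Δt / A = 42.00 × 3600 / (0.84 ha) = 18.00 mm.
The 1-cm UH is the DRH scaled by (10 mm)/d, so U_p = 13.0 × 10/18.00 = 7.22 L/s.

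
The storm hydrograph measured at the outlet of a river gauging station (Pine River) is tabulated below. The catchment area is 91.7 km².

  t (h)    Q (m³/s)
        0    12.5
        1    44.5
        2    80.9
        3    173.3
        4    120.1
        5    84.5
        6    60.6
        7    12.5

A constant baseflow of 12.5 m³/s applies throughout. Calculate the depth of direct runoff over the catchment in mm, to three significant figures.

d ≈ 19.2 mm

Direct runoff: 0.0, 32.0, 68.4, 160.8, 107.6, 72.0, 48.1, 0.0 m³/s; ΣQ_DR = 488.9 m³/s.
V = ΣQ_DR · Δt = 488.9 × 3600 s = 1.760 × 10^6 m³.
Over A = 91.7 km², depth = V / A = 19.2 mm.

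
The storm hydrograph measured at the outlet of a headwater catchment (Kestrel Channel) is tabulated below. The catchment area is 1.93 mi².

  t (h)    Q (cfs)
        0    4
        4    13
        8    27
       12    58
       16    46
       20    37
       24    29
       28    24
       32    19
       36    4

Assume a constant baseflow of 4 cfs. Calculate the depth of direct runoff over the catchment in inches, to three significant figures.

Direct runoff: 0.0, 9.0, 23.0, 54.0, 42.0, 33.0, 25.0, 20.0, 15.0, 0.0 cfs; ΣQ_DR = 221.0 cfs.
V = ΣQ_DR · Δt = 221.0 × 14400 s = 3.182 × 10^6 ft³.
Over A = 1.93 mi², depth = V / A = 0.710 in.

d ≈ 0.710 in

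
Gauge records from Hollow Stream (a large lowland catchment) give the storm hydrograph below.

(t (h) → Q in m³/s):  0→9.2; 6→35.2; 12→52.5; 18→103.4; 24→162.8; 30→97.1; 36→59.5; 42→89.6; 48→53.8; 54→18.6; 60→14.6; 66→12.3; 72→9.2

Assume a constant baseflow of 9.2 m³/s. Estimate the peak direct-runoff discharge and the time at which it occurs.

Subtracting baseflow gives direct-runoff ordinates: 0.0, 26.0, 43.3, 94.2, 153.6, 87.9, 50.3, 80.4, 44.6, 9.4, 5.4, 3.1, 0.0 m³/s.
The maximum is 153.6 m³/s, occurring at the reading for t = 24 h.

Q_p = 153.6 m³/s at t = 24 h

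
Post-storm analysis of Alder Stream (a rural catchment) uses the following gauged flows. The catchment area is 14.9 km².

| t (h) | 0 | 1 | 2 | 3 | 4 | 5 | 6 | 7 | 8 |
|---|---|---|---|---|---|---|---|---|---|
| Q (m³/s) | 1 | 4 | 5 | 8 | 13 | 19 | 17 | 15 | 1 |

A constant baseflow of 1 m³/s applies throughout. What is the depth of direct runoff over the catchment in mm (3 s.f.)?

Direct runoff: 0.0, 3.0, 4.0, 7.0, 12.0, 18.0, 16.0, 14.0, 0.0 m³/s; ΣQ_DR = 74.00 m³/s.
V = ΣQ_DR · Δt = 74.00 × 3600 s = 2.664 × 10^5 m³.
Over A = 14.9 km², depth = V / A = 17.9 mm.

d ≈ 17.9 mm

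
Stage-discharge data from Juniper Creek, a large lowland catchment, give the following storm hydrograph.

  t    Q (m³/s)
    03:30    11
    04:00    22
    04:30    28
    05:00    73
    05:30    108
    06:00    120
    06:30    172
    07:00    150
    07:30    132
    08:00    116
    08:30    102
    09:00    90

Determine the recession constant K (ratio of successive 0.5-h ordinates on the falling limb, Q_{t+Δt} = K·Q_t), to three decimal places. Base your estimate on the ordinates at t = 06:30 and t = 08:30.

K ≈ 0.878

Using the recession-limb readings at t = 06:30 and t = 08:30: Q falls from 172 to 102 m³/s over 4 intervals.
K = (Q₂/Q₁)^(1/4) = (102/172)^(1/4) = 0.878.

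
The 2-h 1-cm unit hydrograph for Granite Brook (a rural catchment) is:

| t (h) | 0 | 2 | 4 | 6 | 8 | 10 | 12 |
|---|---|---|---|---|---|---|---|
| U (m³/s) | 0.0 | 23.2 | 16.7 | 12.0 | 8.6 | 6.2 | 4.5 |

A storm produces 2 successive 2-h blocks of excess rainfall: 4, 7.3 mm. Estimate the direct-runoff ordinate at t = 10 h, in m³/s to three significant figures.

Q ≈ 8.76 m³/s

By discrete convolution, Q_j = Σ (P_i / 10 mm) · U_{j−i}.
At t = 10 h (j=5): Q = (4/10)·6.2 + (7.3/10)·8.6 = 8.76 m³/s.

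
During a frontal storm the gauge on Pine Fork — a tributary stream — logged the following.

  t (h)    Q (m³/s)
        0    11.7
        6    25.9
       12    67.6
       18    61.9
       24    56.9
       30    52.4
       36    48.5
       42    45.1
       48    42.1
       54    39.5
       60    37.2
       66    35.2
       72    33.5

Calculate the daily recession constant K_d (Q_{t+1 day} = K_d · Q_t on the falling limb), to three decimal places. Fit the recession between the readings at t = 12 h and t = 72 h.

K_d ≈ 0.755

Between t = 12 h and t = 72 h the flow falls from 67.6 to 33.5 m³/s over 10×6 h = 60 h.
Per-interval ratio K = (33.5/67.6)^(1/10) = 0.9322; K_d = K^(24/6) = 0.755.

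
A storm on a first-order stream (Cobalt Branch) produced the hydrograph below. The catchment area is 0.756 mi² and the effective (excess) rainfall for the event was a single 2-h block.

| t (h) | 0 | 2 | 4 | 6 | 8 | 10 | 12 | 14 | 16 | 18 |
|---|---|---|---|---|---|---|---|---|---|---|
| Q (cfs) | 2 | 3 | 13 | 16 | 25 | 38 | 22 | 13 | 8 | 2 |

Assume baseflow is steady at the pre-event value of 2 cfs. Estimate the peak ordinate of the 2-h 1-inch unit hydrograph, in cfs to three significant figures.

Direct runoff: 0.0, 1.0, 11.0, 14.0, 23.0, 36.0, 20.0, 11.0, 6.0, 0.0 cfs; ΣQ_DR = 122.0 cfs, peak = 36.0 cfs.
Runoff depth d = ΣQ_DR·Δt / A = 122.0 × 7200 / (0.756 mi²) = 0.5001 in.
The 1-inch UH is the DRH scaled by (1 in)/d, so U_p = 36.0 × 1/0.5001 = 72.0 cfs.

U_p ≈ 72.0 cfs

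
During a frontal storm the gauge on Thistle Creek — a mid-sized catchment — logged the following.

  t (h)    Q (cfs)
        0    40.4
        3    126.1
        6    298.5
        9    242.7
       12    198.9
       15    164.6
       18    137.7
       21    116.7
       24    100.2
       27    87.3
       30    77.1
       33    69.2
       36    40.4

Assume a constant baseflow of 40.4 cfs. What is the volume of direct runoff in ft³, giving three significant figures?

Direct-runoff ordinates (Q − Q_b): 0.0, 85.7, 258.1, 202.3, 158.5, 124.2, 97.3, 76.3, 59.8, 46.9, 36.7, 28.8, 0.0 cfs.
ΣQ_DR = 1175 cfs.
With Δt = 3 h = 10800 s, V = ΣQ_DR · Δt = 1175 × 10800 = 1.27 × 10^7 ft³.

V ≈ 1.27 × 10^7 ft³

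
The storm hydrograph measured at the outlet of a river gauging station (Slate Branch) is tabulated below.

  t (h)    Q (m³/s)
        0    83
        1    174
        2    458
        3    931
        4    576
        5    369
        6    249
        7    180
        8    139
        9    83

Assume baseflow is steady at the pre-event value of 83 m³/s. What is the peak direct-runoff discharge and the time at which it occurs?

Q_p = 848.0 m³/s at t = 3 h

Subtracting baseflow gives direct-runoff ordinates: 0.0, 91.0, 375.0, 848.0, 493.0, 286.0, 166.0, 97.0, 56.0, 0.0 m³/s.
The maximum is 848.0 m³/s, occurring at the reading for t = 3 h.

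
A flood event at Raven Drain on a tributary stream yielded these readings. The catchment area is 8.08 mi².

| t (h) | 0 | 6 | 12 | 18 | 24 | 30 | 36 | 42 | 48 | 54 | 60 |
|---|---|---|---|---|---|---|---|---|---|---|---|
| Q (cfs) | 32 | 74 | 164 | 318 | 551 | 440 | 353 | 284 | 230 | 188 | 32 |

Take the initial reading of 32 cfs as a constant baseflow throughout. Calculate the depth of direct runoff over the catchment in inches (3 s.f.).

Direct runoff: 0.0, 42.0, 132.0, 286.0, 519.0, 408.0, 321.0, 252.0, 198.0, 156.0, 0.0 cfs; ΣQ_DR = 2314 cfs.
V = ΣQ_DR · Δt = 2314 × 21600 s = 4.998 × 10^7 ft³.
Over A = 8.08 mi², depth = V / A = 2.66 in.

d ≈ 2.66 in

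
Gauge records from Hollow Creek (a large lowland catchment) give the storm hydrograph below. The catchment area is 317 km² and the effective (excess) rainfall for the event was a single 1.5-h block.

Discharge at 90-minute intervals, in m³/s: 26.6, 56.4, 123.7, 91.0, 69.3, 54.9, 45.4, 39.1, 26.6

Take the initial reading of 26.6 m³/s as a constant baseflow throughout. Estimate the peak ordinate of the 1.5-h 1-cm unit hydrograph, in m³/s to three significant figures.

Direct runoff: 0.0, 29.8, 97.1, 64.4, 42.7, 28.3, 18.8, 12.5, 0.0 m³/s; ΣQ_DR = 293.6 m³/s, peak = 97.1 m³/s.
Runoff depth d = ΣQ_DR·Δt / A = 293.6 × 5400 / (317 km²) = 5.001 mm.
The 1-cm UH is the DRH scaled by (10 mm)/d, so U_p = 97.1 × 10/5.001 = 194 m³/s.

U_p ≈ 194 m³/s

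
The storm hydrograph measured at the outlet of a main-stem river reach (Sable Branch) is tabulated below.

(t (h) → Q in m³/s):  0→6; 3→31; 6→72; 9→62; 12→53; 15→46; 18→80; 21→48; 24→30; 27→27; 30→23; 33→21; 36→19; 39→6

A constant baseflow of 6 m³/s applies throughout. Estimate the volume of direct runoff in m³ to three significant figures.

V ≈ 4.75 × 10^6 m³

Direct-runoff ordinates (Q − Q_b): 0.0, 25.0, 66.0, 56.0, 47.0, 40.0, 74.0, 42.0, 24.0, 21.0, 17.0, 15.0, 13.0, 0.0 m³/s.
ΣQ_DR = 440.0 m³/s.
With Δt = 3 h = 10800 s, V = ΣQ_DR · Δt = 440.0 × 10800 = 4.75 × 10^6 m³.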